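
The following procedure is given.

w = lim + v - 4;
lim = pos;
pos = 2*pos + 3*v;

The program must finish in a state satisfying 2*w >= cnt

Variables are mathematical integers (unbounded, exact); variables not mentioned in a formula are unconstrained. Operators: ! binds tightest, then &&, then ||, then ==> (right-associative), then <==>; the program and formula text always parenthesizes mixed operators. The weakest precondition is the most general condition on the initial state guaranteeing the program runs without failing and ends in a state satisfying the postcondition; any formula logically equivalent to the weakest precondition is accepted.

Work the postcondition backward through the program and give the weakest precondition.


Working backward. After the program, 2*w >= cnt must hold.
Before pos := 2*pos + 3*v: 2*w >= cnt
Before lim := pos: 2*w >= cnt
Before w := lim + v - 4: 2*lim + 2*v >= cnt + 8
Answer: WP = 2*lim + 2*v >= cnt + 8


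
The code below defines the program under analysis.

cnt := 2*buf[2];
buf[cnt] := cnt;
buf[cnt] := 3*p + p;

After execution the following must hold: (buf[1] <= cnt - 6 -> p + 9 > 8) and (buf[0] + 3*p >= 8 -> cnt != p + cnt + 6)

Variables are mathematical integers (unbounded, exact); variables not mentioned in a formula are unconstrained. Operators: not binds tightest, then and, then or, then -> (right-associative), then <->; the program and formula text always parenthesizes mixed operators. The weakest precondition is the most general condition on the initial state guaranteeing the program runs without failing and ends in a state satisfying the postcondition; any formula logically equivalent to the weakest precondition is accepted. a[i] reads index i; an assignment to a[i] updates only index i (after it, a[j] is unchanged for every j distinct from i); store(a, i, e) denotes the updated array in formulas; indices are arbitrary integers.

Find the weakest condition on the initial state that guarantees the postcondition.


Working backward. After the program, the postcondition (buf[1] <= cnt - 6 -> p + 9 > 8) and (buf[0] + 3*p >= 8 -> cnt != p + cnt + 6) must hold; in canonical form it is (buf[1] <= cnt - 6 -> p > -1) and (buf[0] + 3*p >= 8 -> p != -6).
Before buf[cnt] := 3*p + p: (store(buf, cnt, 4*p)[1] <= cnt - 6 -> p > -1) and (store(buf, cnt, 4*p)[0] + 3*p >= 8 -> p != -6)
Before buf[cnt] := cnt: (store(store(buf, cnt, cnt), cnt, 4*p)[1] <= cnt - 6 -> p > -1) and (store(store(buf, cnt, cnt), cnt, 4*p)[0] + 3*p >= 8 -> p != -6)
Before cnt := 2*buf[2]: (store(store(buf, 2*buf[2], 2*buf[2]), 2*buf[2], 4*p)[1] <= 2*buf[2] - 6 -> p > -1) and (store(store(buf, 2*buf[2], 2*buf[2]), 2*buf[2], 4*p)[0] + 3*p >= 8 -> p != -6)
Answer: WP = (store(store(buf, 2*buf[2], 2*buf[2]), 2*buf[2], 4*p)[1] <= 2*buf[2] - 6 -> p > -1) and (store(store(buf, 2*buf[2], 2*buf[2]), 2*buf[2], 4*p)[0] + 3*p >= 8 -> p != -6)


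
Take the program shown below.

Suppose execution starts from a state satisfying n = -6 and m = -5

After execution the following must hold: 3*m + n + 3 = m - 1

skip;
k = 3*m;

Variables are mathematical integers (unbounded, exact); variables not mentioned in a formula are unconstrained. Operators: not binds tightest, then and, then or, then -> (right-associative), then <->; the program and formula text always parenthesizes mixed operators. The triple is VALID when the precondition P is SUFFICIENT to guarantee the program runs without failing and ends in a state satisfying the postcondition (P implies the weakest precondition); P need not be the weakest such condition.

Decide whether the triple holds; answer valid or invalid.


Working backward. After the program, the postcondition 3*m + n + 3 = m - 1 must hold; in canonical form it is 2*m + n = -4.
Before k := 3*m: 2*m + n = -4
Before skip: 2*m + n = -4
The weakest precondition is 2*m + n = -4.
Check whether n = -6 and m = -5 implies it.
Countermodel: at the initial state m = -5, n = -6, the precondition holds but the weakest precondition fails.
Answer: invalid


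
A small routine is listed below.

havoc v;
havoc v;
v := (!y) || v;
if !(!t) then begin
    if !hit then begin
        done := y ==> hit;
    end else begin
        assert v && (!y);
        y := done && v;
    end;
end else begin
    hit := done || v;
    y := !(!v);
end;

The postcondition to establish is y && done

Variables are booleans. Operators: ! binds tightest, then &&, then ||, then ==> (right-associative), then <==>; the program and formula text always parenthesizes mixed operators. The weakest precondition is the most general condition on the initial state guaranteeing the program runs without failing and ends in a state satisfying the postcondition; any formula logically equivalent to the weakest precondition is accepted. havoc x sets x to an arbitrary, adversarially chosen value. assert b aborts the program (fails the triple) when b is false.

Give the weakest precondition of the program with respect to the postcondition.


Working backward. After the program, y && done must hold.
Then branch requires ((!hit) ==> (y && (y ==> hit))) && (hit ==> (v && (!y) && done)); else branch requires v && done.
Before the if: (t ==> (((!hit) ==> (y && (y ==> hit))) && (hit ==> (v && (!y) && done)))) && ((!t) ==> (v && done))
Before v := (!y) || v: (t ==> (((!hit) ==> (y && (y ==> hit))) && (hit ==> (((!y) || v) && (!y) && done)))) && ((!t) ==> (((!y) || v) && done))
Before havoc v: (t ==> (((!hit) ==> (y && (y ==> hit))) && (hit ==> ((!y) && done)))) && ((!t) ==> done) && ((!t) ==> ((!y) && done))
Before havoc v: (t ==> (((!hit) ==> (y && (y ==> hit))) && (hit ==> ((!y) && done)))) && ((!t) ==> done) && ((!t) ==> ((!y) && done))
Answer: WP = (t ==> (((!hit) ==> (y && (y ==> hit))) && (hit ==> ((!y) && done)))) && ((!t) ==> done) && ((!t) ==> ((!y) && done))


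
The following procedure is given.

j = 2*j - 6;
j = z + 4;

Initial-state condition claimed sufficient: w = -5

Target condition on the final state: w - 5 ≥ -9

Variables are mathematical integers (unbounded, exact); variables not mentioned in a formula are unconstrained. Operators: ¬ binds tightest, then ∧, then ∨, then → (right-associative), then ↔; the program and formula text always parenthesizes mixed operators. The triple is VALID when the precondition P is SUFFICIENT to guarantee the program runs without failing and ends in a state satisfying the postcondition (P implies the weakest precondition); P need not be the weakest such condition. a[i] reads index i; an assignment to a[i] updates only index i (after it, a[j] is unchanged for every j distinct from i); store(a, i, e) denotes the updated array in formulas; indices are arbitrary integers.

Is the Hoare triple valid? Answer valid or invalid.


Working backward. After the program, the postcondition w - 5 ≥ -9 must hold; in canonical form it is w ≥ -4.
Before j := z + 4: w ≥ -4
Before j := 2*j - 6: w ≥ -4
The weakest precondition is w ≥ -4.
Check whether w = -5 implies it.
Countermodel: at the initial state w = -5, the precondition holds but the weakest precondition fails.
Answer: invalid


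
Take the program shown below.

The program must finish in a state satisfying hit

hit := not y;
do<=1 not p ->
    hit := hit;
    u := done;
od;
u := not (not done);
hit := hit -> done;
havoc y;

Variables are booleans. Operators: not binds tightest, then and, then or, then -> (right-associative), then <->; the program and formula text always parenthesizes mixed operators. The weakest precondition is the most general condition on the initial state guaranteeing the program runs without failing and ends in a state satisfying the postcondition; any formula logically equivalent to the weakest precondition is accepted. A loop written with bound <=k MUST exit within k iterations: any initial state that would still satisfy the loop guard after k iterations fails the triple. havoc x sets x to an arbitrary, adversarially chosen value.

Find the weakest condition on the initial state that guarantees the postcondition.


Working backward. After the program, hit must hold.
Before havoc y: hit
Before hit := hit -> done: hit -> done
Before u := not (not done): hit -> done
Before the loop (bound <=1), unroll the exhaustion recursion (WP_0 = exit-now case; WP_j = one more guarded iteration, up to j = 1):
  WP_0: p and (hit -> done)
  WP_1: ((not p) -> (p and (hit -> done))) and (p -> (hit -> done))
So before the loop: ((not p) -> (p and (hit -> done))) and (p -> (hit -> done))
Before hit := not y: ((not p) -> (p and ((not y) -> done))) and (p -> ((not y) -> done))
Answer: WP = ((not p) -> (p and ((not y) -> done))) and (p -> ((not y) -> done))


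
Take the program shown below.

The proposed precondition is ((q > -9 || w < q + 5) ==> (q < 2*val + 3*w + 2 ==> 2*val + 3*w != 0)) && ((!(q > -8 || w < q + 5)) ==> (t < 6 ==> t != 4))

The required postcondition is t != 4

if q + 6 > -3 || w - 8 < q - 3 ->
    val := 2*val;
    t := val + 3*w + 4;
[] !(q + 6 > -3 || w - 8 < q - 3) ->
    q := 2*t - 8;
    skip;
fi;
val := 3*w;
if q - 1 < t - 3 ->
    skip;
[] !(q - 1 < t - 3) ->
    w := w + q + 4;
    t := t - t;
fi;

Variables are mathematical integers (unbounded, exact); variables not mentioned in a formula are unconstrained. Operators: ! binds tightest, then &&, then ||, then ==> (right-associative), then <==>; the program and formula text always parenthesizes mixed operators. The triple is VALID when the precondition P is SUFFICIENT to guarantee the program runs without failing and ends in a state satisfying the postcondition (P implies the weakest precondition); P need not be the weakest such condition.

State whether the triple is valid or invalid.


Working backward. After the program, t != 4 must hold.
Then branch requires t != 4; else branch requires true.
Before the if: q < t - 2 ==> t != 4
Before val := 3*w: q < t - 2 ==> t != 4
Then branch requires q < 2*val + 3*w + 2 ==> 2*val + 3*w != 0; else branch requires t < 6 ==> t != 4.
Before the if: ((q > -9 || w < q + 5) ==> (q < 2*val + 3*w + 2 ==> 2*val + 3*w != 0)) && ((!(q > -9 || w < q + 5)) ==> (t < 6 ==> t != 4))
The weakest precondition is ((q > -9 || w < q + 5) ==> (q < 2*val + 3*w + 2 ==> 2*val + 3*w != 0)) && ((!(q > -9 || w < q + 5)) ==> (t < 6 ==> t != 4)).
Check whether ((q > -9 || w < q + 5) ==> (q < 2*val + 3*w + 2 ==> 2*val + 3*w != 0)) && ((!(q > -8 || w < q + 5)) ==> (t < 6 ==> t != 4)) implies it.
Every state satisfying the precondition satisfies the weakest precondition: the implication holds.
Answer: valid


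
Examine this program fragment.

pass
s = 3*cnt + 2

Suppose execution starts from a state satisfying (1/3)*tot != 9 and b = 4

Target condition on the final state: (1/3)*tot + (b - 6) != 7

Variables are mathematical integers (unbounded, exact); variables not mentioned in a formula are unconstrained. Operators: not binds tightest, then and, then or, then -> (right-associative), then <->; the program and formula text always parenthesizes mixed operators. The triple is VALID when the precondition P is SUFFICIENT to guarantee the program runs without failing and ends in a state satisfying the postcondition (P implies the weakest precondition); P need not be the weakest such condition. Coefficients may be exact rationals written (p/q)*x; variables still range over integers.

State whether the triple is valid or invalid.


Working backward. After the program, the postcondition (1/3)*tot + (b - 6) != 7 must hold; in canonical form it is b + (1/3)*tot != 13.
Before s := 3*cnt + 2: b + (1/3)*tot != 13
Before skip: b + (1/3)*tot != 13
The weakest precondition is b + (1/3)*tot != 13.
Check whether (1/3)*tot != 9 and b = 4 implies it.
Every state satisfying the precondition satisfies the weakest precondition: the implication holds.
Answer: valid


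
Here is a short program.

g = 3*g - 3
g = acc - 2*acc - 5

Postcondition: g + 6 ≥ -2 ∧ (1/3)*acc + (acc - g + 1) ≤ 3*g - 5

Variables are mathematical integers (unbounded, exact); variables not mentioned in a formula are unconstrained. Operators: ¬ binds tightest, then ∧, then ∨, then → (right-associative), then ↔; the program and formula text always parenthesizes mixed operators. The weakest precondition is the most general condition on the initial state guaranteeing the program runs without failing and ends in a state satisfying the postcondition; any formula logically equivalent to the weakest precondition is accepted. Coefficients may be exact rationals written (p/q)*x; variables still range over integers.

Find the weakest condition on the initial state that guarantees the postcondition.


Working backward. After the program, the postcondition g + 6 ≥ -2 ∧ (1/3)*acc + (acc - g + 1) ≤ 3*g - 5 must hold; in canonical form it is g ≥ -8 ∧ (4/3)*acc ≤ 4*g - 6.
Before g := acc - 2*acc - 5: acc ≤ 3 ∧ (16/3)*acc ≤ -26
Before g := 3*g - 3: acc ≤ 3 ∧ (16/3)*acc ≤ -26
Answer: WP = acc ≤ 3 ∧ (16/3)*acc ≤ -26


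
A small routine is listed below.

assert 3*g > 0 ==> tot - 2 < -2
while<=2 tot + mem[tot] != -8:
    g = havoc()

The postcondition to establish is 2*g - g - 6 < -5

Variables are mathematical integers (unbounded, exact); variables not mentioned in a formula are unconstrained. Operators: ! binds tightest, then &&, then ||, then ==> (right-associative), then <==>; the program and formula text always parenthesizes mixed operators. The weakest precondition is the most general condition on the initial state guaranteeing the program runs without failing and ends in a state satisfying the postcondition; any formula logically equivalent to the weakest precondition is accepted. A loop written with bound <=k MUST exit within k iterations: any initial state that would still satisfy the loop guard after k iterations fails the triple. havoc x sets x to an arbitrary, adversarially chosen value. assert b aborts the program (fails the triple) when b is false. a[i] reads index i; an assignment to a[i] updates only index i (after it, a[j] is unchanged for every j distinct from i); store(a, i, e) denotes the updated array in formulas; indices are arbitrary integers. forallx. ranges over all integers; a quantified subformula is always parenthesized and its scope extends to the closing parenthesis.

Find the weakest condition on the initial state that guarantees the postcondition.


Working backward. After the program, the postcondition 2*g - g - 6 < -5 must hold; in canonical form it is g < 1.
Before the loop (bound <=2), unroll the exhaustion recursion (WP_0 = exit-now case; WP_j = one more guarded iteration, up to j = 2):
  WP_0: (!(mem[tot] + tot != -8)) && g < 1
  WP_1: (mem[tot] + tot != -8 ==> (forall g_1. ((!(mem[tot] + tot != -8)) && g_1 < 1))) && ((!(mem[tot] + tot != -8)) ==> g < 1)
  WP_2: (mem[tot] + tot != -8 ==> (forall g_2. ((mem[tot] + tot != -8 ==> (forall g_1. ((!(mem[tot] + tot != -8)) && g_1 < 1))) && ((!(mem[tot] + tot != -8)) ==> g_2 < 1)))) && ((!(mem[tot] + tot != -8)) ==> g < 1)
So before the loop: (mem[tot] + tot != -8 ==> (forall g_2. ((mem[tot] + tot != -8 ==> (forall g_1. ((!(mem[tot] + tot != -8)) && g_1 < 1))) && ((!(mem[tot] + tot != -8)) ==> g_2 < 1)))) && ((!(mem[tot] + tot != -8)) ==> g < 1)
Before assert 3*g > 0 ==> tot - 2 < -2: (3*g > 0 ==> tot < 0) && (mem[tot] + tot != -8 ==> (forall g_2. ((mem[tot] + tot != -8 ==> (forall g_1. ((!(mem[tot] + tot != -8)) && g_1 < 1))) && ((!(mem[tot] + tot != -8)) ==> g_2 < 1)))) && ((!(mem[tot] + tot != -8)) ==> g < 1)
Answer: WP = (3*g > 0 ==> tot < 0) && (mem[tot] + tot != -8 ==> (forall g_2. ((mem[tot] + tot != -8 ==> (forall g_1. ((!(mem[tot] + tot != -8)) && g_1 < 1))) && ((!(mem[tot] + tot != -8)) ==> g_2 < 1)))) && ((!(mem[tot] + tot != -8)) ==> g < 1)


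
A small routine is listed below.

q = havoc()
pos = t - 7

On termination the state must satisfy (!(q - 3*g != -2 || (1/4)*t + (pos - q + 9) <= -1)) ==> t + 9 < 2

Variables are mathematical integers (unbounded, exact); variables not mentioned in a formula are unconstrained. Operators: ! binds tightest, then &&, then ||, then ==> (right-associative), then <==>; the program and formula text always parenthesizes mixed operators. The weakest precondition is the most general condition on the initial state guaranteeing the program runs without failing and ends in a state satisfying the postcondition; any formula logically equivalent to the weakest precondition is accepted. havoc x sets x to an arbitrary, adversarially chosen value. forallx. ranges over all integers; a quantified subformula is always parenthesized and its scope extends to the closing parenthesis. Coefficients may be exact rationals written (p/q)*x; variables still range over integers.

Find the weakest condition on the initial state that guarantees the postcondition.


Working backward. After the program, the postcondition (!(q - 3*g != -2 || (1/4)*t + (pos - q + 9) <= -1)) ==> t + 9 < 2 must hold; in canonical form it is (!(q != 3*g - 2 || pos + (1/4)*t <= q - 10)) ==> t < -7.
Before pos := t - 7: (!(q != 3*g - 2 || (5/4)*t <= q - 3)) ==> t < -7
Before havoc q: forall q_1. ((!(q_1 != 3*g - 2 || (5/4)*t <= q_1 - 3)) ==> t < -7)
Answer: WP = forall q_1. ((!(q_1 != 3*g - 2 || (5/4)*t <= q_1 - 3)) ==> t < -7)


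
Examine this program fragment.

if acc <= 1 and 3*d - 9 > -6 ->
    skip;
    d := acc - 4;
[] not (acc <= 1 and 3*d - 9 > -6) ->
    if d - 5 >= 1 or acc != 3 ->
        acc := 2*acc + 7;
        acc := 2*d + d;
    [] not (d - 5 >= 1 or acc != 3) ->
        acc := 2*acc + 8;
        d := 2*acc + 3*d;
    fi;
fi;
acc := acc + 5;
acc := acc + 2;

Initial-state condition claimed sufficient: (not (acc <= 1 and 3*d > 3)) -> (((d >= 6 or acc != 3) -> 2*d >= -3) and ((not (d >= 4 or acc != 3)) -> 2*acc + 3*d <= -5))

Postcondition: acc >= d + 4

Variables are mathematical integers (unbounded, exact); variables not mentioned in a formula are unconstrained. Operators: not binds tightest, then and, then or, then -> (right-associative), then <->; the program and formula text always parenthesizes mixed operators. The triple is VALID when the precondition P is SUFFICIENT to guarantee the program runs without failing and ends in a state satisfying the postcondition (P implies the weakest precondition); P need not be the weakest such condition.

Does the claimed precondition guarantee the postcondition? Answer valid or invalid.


Working backward. After the program, acc >= d + 4 must hold.
Before acc := acc + 2: acc >= d + 2
Before acc := acc + 5: acc >= d - 3
Then branch requires true; else branch requires ((d >= 6 or acc != 3) -> 2*d >= -3) and ((not (d >= 6 or acc != 3)) -> 2*acc + 3*d <= -5).
Before the if: (not (acc <= 1 and 3*d > 3)) -> (((d >= 6 or acc != 3) -> 2*d >= -3) and ((not (d >= 6 or acc != 3)) -> 2*acc + 3*d <= -5))
The weakest precondition is (not (acc <= 1 and 3*d > 3)) -> (((d >= 6 or acc != 3) -> 2*d >= -3) and ((not (d >= 6 or acc != 3)) -> 2*acc + 3*d <= -5)).
Check whether (not (acc <= 1 and 3*d > 3)) -> (((d >= 6 or acc != 3) -> 2*d >= -3) and ((not (d >= 4 or acc != 3)) -> 2*acc + 3*d <= -5)) implies it.
Countermodel: at the initial state acc = 3, d = 4, the precondition holds but the weakest precondition fails.
Answer: invalid


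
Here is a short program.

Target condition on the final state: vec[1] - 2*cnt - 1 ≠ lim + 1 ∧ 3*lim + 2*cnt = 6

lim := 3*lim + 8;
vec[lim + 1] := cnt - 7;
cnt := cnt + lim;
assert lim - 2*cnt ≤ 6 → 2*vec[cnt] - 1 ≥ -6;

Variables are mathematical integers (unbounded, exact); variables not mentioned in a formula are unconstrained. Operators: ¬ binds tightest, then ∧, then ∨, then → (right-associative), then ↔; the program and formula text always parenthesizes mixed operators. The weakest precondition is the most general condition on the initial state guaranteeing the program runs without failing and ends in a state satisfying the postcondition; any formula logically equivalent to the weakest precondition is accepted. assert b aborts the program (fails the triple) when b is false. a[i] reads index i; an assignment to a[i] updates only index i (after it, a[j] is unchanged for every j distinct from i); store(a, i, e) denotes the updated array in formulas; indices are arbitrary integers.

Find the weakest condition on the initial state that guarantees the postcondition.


Working backward. After the program, the postcondition vec[1] - 2*cnt - 1 ≠ lim + 1 ∧ 3*lim + 2*cnt = 6 must hold; in canonical form it is vec[1] ≠ 2*cnt + lim + 2 ∧ 2*cnt + 3*lim = 6.
Before assert lim - 2*cnt ≤ 6 → 2*vec[cnt] - 1 ≥ -6: (lim ≤ 2*cnt + 6 → 2*vec[cnt] ≥ -5) ∧ vec[1] ≠ 2*cnt + lim + 2 ∧ 2*cnt + 3*lim = 6
Before cnt := cnt + lim: (2*cnt + lim ≥ -6 → 2*vec[cnt + lim] ≥ -5) ∧ vec[1] ≠ 2*cnt + 3*lim + 2 ∧ 2*cnt + 5*lim = 6
Before vec[lim + 1] := cnt - 7: (2*cnt + lim ≥ -6 → 2*store(vec, lim + 1, cnt - 7)[cnt + lim] ≥ -5) ∧ store(vec, lim + 1, cnt - 7)[1] ≠ 2*cnt + 3*lim + 2 ∧ 2*cnt + 5*lim = 6
Before lim := 3*lim + 8: (2*cnt + 3*lim ≥ -14 → 2*store(vec, 3*lim + 9, cnt - 7)[cnt + 3*lim + 8] ≥ -5) ∧ store(vec, 3*lim + 9, cnt - 7)[1] ≠ 2*cnt + 9*lim + 26 ∧ 2*cnt + 15*lim = -34
Answer: WP = (2*cnt + 3*lim ≥ -14 → 2*store(vec, 3*lim + 9, cnt - 7)[cnt + 3*lim + 8] ≥ -5) ∧ store(vec, 3*lim + 9, cnt - 7)[1] ≠ 2*cnt + 9*lim + 26 ∧ 2*cnt + 15*lim = -34


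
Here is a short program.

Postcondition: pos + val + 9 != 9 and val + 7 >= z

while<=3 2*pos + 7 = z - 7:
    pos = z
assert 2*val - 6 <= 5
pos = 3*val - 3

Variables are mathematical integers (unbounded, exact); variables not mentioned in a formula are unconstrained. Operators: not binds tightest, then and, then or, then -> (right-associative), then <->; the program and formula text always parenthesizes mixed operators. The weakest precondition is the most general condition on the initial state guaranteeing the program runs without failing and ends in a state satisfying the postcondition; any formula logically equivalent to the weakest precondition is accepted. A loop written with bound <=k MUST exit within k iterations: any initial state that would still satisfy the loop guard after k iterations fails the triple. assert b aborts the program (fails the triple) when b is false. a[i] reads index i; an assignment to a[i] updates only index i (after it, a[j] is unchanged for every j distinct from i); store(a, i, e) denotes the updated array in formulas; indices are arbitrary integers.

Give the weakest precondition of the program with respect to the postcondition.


Working backward. After the program, the postcondition pos + val + 9 != 9 and val + 7 >= z must hold; in canonical form it is pos + val != 0 and val >= z - 7.
Before pos := 3*val - 3: 4*val != 3 and val >= z - 7
Before assert 2*val - 6 <= 5: 2*val <= 11 and 4*val != 3 and val >= z - 7
Before the loop (bound <=3), unroll the exhaustion recursion (WP_0 = exit-now case; WP_j = one more guarded iteration, up to j = 3):
  WP_0: (not (2*pos = z - 14)) and 2*val <= 11 and 4*val != 3 and val >= z - 7
  WP_1: (2*pos = z - 14 -> ((not (z = -14)) and 2*val <= 11 and 4*val != 3 and val >= z - 7)) and ((not (2*pos = z - 14)) -> (2*val <= 11 and 4*val != 3 and val >= z - 7))
  WP_2: (2*pos = z - 14 -> ((z = -14 -> ((not (z = -14)) and 2*val <= 11 and 4*val != 3 and val >= z - 7)) and ((not (z = -14)) -> (2*val <= 11 and 4*val != 3 and val >= z - 7)))) and ((not (2*pos = z - 14)) -> (2*val <= 11 and 4*val != 3 and val >= z - 7))
  WP_3: (2*pos = z - 14 -> ((z = -14 -> ((z = -14 -> ((not (z = -14)) and 2*val <= 11 and 4*val != 3 and val >= z - 7)) and ((not (z = -14)) -> (2*val <= 11 and 4*val != 3 and val >= z - 7)))) and ((not (z = -14)) -> (2*val <= 11 and 4*val != 3 and val >= z - 7)))) and ((not (2*pos = z - 14)) -> (2*val <= 11 and 4*val != 3 and val >= z - 7))
So before the loop: (2*pos = z - 14 -> ((z = -14 -> ((z = -14 -> ((not (z = -14)) and 2*val <= 11 and 4*val != 3 and val >= z - 7)) and ((not (z = -14)) -> (2*val <= 11 and 4*val != 3 and val >= z - 7)))) and ((not (z = -14)) -> (2*val <= 11 and 4*val != 3 and val >= z - 7)))) and ((not (2*pos = z - 14)) -> (2*val <= 11 and 4*val != 3 and val >= z - 7))
Answer: WP = (2*pos = z - 14 -> ((z = -14 -> ((z = -14 -> ((not (z = -14)) and 2*val <= 11 and 4*val != 3 and val >= z - 7)) and ((not (z = -14)) -> (2*val <= 11 and 4*val != 3 and val >= z - 7)))) and ((not (z = -14)) -> (2*val <= 11 and 4*val != 3 and val >= z - 7)))) and ((not (2*pos = z - 14)) -> (2*val <= 11 and 4*val != 3 and val >= z - 7))


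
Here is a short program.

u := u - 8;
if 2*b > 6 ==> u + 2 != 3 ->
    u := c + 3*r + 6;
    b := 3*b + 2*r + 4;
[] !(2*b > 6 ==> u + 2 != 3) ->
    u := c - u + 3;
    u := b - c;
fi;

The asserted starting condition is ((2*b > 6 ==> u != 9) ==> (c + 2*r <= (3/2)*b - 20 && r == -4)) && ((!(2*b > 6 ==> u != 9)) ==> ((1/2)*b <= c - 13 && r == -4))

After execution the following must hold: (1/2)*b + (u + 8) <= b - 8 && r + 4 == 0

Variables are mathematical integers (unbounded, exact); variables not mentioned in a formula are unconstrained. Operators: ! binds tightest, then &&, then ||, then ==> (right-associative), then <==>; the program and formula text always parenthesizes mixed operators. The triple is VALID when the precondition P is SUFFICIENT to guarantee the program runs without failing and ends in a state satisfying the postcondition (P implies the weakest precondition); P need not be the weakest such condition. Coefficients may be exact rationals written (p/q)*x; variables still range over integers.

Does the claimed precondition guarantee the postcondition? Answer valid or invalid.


Working backward. After the program, the postcondition (1/2)*b + (u + 8) <= b - 8 && r + 4 == 0 must hold; in canonical form it is u <= (1/2)*b - 16 && r == -4.
Then branch requires c + 2*r <= (3/2)*b - 20 && r == -4; else branch requires (1/2)*b <= c - 16 && r == -4.
Before the if: ((2*b > 6 ==> u != 1) ==> (c + 2*r <= (3/2)*b - 20 && r == -4)) && ((!(2*b > 6 ==> u != 1)) ==> ((1/2)*b <= c - 16 && r == -4))
Before u := u - 8: ((2*b > 6 ==> u != 9) ==> (c + 2*r <= (3/2)*b - 20 && r == -4)) && ((!(2*b > 6 ==> u != 9)) ==> ((1/2)*b <= c - 16 && r == -4))
The weakest precondition is ((2*b > 6 ==> u != 9) ==> (c + 2*r <= (3/2)*b - 20 && r == -4)) && ((!(2*b > 6 ==> u != 9)) ==> ((1/2)*b <= c - 16 && r == -4)).
Check whether ((2*b > 6 ==> u != 9) ==> (c + 2*r <= (3/2)*b - 20 && r == -4)) && ((!(2*b > 6 ==> u != 9)) ==> ((1/2)*b <= c - 13 && r == -4)) implies it.
Countermodel: at the initial state b = 4, c = 15, r = -4, u = 9, the precondition holds but the weakest precondition fails.
Answer: invalid


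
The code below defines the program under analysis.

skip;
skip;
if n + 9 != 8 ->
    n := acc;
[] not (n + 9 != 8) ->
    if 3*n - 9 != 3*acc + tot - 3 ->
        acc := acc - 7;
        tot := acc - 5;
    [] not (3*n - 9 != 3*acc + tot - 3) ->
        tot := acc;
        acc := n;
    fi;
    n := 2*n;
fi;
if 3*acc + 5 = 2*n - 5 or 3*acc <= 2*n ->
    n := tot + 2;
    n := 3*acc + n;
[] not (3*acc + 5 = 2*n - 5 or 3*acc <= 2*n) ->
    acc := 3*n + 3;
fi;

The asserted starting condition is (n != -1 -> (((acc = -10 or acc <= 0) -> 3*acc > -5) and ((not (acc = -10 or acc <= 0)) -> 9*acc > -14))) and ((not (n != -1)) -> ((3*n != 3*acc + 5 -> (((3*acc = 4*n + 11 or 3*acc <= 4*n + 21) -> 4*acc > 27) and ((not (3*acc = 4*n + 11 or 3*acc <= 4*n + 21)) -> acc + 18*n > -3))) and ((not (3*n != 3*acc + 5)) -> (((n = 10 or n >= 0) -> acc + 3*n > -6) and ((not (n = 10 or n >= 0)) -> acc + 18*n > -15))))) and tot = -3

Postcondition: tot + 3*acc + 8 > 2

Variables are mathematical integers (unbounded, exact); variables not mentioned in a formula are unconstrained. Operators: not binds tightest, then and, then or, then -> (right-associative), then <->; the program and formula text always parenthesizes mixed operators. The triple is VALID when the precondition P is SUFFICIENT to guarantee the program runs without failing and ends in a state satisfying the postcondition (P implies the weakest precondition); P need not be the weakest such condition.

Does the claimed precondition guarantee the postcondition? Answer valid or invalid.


Working backward. After the program, the postcondition tot + 3*acc + 8 > 2 must hold; in canonical form it is 3*acc + tot > -6.
Then branch requires 3*acc + tot > -6; else branch requires 9*n + tot > -15.
Before the if: ((3*acc = 2*n - 10 or 3*acc <= 2*n) -> 3*acc + tot > -6) and ((not (3*acc = 2*n - 10 or 3*acc <= 2*n)) -> 9*n + tot > -15)
Then branch requires ((acc = -10 or acc <= 0) -> 3*acc + tot > -6) and ((not (acc = -10 or acc <= 0)) -> 9*acc + tot > -15); else branch requires (3*n != 3*acc + tot + 6 -> (((3*acc = 4*n + 11 or 3*acc <= 4*n + 21) -> 4*acc > 27) and ((not (3*acc = 4*n + 11 or 3*acc <= 4*n + 21)) -> acc + 18*n > -3))) and ((not (3*n != 3*acc + tot + 6)) -> (((n = 10 or n >= 0) -> acc + 3*n > -6) and ((not (n = 10 or n >= 0)) -> acc + 18*n > -15))).
Before the if: (n != -1 -> (((acc = -10 or acc <= 0) -> 3*acc + tot > -6) and ((not (acc = -10 or acc <= 0)) -> 9*acc + tot > -15))) and ((not (n != -1)) -> ((3*n != 3*acc + tot + 6 -> (((3*acc = 4*n + 11 or 3*acc <= 4*n + 21) -> 4*acc > 27) and ((not (3*acc = 4*n + 11 or 3*acc <= 4*n + 21)) -> acc + 18*n > -3))) and ((not (3*n != 3*acc + tot + 6)) -> (((n = 10 or n >= 0) -> acc + 3*n > -6) and ((not (n = 10 or n >= 0)) -> acc + 18*n > -15)))))
Before skip: (n != -1 -> (((acc = -10 or acc <= 0) -> 3*acc + tot > -6) and ((not (acc = -10 or acc <= 0)) -> 9*acc + tot > -15))) and ((not (n != -1)) -> ((3*n != 3*acc + tot + 6 -> (((3*acc = 4*n + 11 or 3*acc <= 4*n + 21) -> 4*acc > 27) and ((not (3*acc = 4*n + 11 or 3*acc <= 4*n + 21)) -> acc + 18*n > -3))) and ((not (3*n != 3*acc + tot + 6)) -> (((n = 10 or n >= 0) -> acc + 3*n > -6) and ((not (n = 10 or n >= 0)) -> acc + 18*n > -15)))))
Before skip: (n != -1 -> (((acc = -10 or acc <= 0) -> 3*acc + tot > -6) and ((not (acc = -10 or acc <= 0)) -> 9*acc + tot > -15))) and ((not (n != -1)) -> ((3*n != 3*acc + tot + 6 -> (((3*acc = 4*n + 11 or 3*acc <= 4*n + 21) -> 4*acc > 27) and ((not (3*acc = 4*n + 11 or 3*acc <= 4*n + 21)) -> acc + 18*n > -3))) and ((not (3*n != 3*acc + tot + 6)) -> (((n = 10 or n >= 0) -> acc + 3*n > -6) and ((not (n = 10 or n >= 0)) -> acc + 18*n > -15)))))
The weakest precondition is (n != -1 -> (((acc = -10 or acc <= 0) -> 3*acc + tot > -6) and ((not (acc = -10 or acc <= 0)) -> 9*acc + tot > -15))) and ((not (n != -1)) -> ((3*n != 3*acc + tot + 6 -> (((3*acc = 4*n + 11 or 3*acc <= 4*n + 21) -> 4*acc > 27) and ((not (3*acc = 4*n + 11 or 3*acc <= 4*n + 21)) -> acc + 18*n > -3))) and ((not (3*n != 3*acc + tot + 6)) -> (((n = 10 or n >= 0) -> acc + 3*n > -6) and ((not (n = 10 or n >= 0)) -> acc + 18*n > -15))))).
Check whether (n != -1 -> (((acc = -10 or acc <= 0) -> 3*acc > -5) and ((not (acc = -10 or acc <= 0)) -> 9*acc > -14))) and ((not (n != -1)) -> ((3*n != 3*acc + 5 -> (((3*acc = 4*n + 11 or 3*acc <= 4*n + 21) -> 4*acc > 27) and ((not (3*acc = 4*n + 11 or 3*acc <= 4*n + 21)) -> acc + 18*n > -3))) and ((not (3*n != 3*acc + 5)) -> (((n = 10 or n >= 0) -> acc + 3*n > -6) and ((not (n = 10 or n >= 0)) -> acc + 18*n > -15))))) and tot = -3 implies it.
Countermodel: at the initial state acc = -1, n = 0, tot = -3, the precondition holds but the weakest precondition fails.
Answer: invalid


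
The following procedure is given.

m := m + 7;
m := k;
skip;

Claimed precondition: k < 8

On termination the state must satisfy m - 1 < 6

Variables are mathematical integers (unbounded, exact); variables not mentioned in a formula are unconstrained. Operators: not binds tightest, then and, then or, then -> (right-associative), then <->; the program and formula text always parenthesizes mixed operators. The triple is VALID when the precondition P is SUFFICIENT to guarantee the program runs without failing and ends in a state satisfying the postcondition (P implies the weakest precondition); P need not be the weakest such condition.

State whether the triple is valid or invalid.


Working backward. After the program, the postcondition m - 1 < 6 must hold; in canonical form it is m < 7.
Before skip: m < 7
Before m := k: k < 7
Before m := m + 7: k < 7
The weakest precondition is k < 7.
Check whether k < 8 implies it.
Countermodel: at the initial state k = 7, the precondition holds but the weakest precondition fails.
Answer: invalid


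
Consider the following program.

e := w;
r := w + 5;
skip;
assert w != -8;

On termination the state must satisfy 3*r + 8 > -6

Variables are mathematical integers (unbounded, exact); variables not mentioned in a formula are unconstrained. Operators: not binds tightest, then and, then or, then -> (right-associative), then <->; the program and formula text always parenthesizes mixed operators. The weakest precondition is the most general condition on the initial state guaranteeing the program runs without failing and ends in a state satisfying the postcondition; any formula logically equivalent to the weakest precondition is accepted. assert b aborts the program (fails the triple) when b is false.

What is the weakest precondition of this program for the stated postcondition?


Working backward. After the program, the postcondition 3*r + 8 > -6 must hold; in canonical form it is 3*r > -14.
Before assert w != -8: w != -8 and 3*r > -14
Before skip: w != -8 and 3*r > -14
Before r := w + 5: w != -8 and 3*w > -29
Before e := w: w != -8 and 3*w > -29
Answer: WP = w != -8 and 3*w > -29


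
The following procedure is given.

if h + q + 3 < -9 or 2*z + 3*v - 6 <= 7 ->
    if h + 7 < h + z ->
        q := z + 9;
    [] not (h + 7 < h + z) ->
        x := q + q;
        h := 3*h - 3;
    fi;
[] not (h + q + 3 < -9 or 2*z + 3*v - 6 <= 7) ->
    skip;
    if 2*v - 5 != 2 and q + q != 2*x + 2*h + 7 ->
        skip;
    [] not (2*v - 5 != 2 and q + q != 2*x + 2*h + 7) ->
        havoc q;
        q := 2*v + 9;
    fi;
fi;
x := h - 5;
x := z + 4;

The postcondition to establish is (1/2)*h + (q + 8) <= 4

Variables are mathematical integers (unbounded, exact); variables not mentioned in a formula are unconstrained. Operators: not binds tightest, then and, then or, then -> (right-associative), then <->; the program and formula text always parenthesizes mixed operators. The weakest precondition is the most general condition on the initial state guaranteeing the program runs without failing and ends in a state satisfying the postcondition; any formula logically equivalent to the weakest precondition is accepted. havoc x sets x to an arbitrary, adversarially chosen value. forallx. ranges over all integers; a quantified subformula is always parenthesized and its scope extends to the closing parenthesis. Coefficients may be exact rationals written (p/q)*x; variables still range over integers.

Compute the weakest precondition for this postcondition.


Working backward. After the program, the postcondition (1/2)*h + (q + 8) <= 4 must hold; in canonical form it is (1/2)*h + q <= -4.
Before x := z + 4: (1/2)*h + q <= -4
Before x := h - 5: (1/2)*h + q <= -4
Then branch requires (z > 7 -> (1/2)*h + z <= -13) and ((not (z > 7)) -> (3/2)*h + q <= -5/2); else branch requires ((2*v != 7 and 2*q != 2*h + 2*x + 7) -> (1/2)*h + q <= -4) and ((not (2*v != 7 and 2*q != 2*h + 2*x + 7)) -> (1/2)*h + 2*v <= -13).
Before the if: ((h + q < -12 or 3*v + 2*z <= 13) -> ((z > 7 -> (1/2)*h + z <= -13) and ((not (z > 7)) -> (3/2)*h + q <= -5/2))) and ((not (h + q < -12 or 3*v + 2*z <= 13)) -> (((2*v != 7 and 2*q != 2*h + 2*x + 7) -> (1/2)*h + q <= -4) and ((not (2*v != 7 and 2*q != 2*h + 2*x + 7)) -> (1/2)*h + 2*v <= -13)))
Answer: WP = ((h + q < -12 or 3*v + 2*z <= 13) -> ((z > 7 -> (1/2)*h + z <= -13) and ((not (z > 7)) -> (3/2)*h + q <= -5/2))) and ((not (h + q < -12 or 3*v + 2*z <= 13)) -> (((2*v != 7 and 2*q != 2*h + 2*x + 7) -> (1/2)*h + q <= -4) and ((not (2*v != 7 and 2*q != 2*h + 2*x + 7)) -> (1/2)*h + 2*v <= -13)))


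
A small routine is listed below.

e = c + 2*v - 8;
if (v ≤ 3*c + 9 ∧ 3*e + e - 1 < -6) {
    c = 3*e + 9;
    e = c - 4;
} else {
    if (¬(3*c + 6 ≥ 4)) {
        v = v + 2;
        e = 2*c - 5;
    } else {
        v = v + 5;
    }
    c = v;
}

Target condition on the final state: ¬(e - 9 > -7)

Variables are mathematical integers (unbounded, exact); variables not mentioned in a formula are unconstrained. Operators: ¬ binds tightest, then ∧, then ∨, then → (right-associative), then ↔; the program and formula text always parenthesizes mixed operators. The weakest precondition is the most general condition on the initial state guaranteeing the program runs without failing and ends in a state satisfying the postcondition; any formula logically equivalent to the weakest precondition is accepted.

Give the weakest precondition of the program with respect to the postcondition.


Working backward. After the program, the postcondition ¬(e - 9 > -7) must hold; in canonical form it is ¬(e > 2).
Then branch requires ¬(3*e > -3); else branch requires ((¬(3*c ≥ -2)) → (¬(2*c > 7))) ∧ (3*c ≥ -2 → (¬(e > 2))).
Before the if: ((v ≤ 3*c + 9 ∧ 4*e < -5) → (¬(3*e > -3))) ∧ ((¬(v ≤ 3*c + 9 ∧ 4*e < -5)) → (((¬(3*c ≥ -2)) → (¬(2*c > 7))) ∧ (3*c ≥ -2 → (¬(e > 2)))))
Before e := c + 2*v - 8: ((v ≤ 3*c + 9 ∧ 4*c + 8*v < 27) → (¬(3*c + 6*v > 21))) ∧ ((¬(v ≤ 3*c + 9 ∧ 4*c + 8*v < 27)) → (((¬(3*c ≥ -2)) → (¬(2*c > 7))) ∧ (3*c ≥ -2 → (¬(c + 2*v > 10)))))
Answer: WP = ((v ≤ 3*c + 9 ∧ 4*c + 8*v < 27) → (¬(3*c + 6*v > 21))) ∧ ((¬(v ≤ 3*c + 9 ∧ 4*c + 8*v < 27)) → (((¬(3*c ≥ -2)) → (¬(2*c > 7))) ∧ (3*c ≥ -2 → (¬(c + 2*v > 10)))))


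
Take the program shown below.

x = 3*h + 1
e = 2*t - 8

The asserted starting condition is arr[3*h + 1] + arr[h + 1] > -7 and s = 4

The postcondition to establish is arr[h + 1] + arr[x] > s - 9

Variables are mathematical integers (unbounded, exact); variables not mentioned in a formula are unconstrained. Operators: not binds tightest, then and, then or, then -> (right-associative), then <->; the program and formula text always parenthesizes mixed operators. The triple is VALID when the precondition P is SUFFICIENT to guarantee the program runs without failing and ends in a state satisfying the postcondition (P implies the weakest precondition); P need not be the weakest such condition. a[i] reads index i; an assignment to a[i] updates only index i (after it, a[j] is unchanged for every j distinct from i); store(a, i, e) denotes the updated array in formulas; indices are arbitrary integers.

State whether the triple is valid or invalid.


Working backward. After the program, arr[h + 1] + arr[x] > s - 9 must hold.
Before e := 2*t - 8: arr[h + 1] + arr[x] > s - 9
Before x := 3*h + 1: arr[3*h + 1] + arr[h + 1] > s - 9
The weakest precondition is arr[3*h + 1] + arr[h + 1] > s - 9.
Check whether arr[3*h + 1] + arr[h + 1] > -7 and s = 4 implies it.
Countermodel: at the initial state arr = {[15216] = 0, [45646] = -5, elsewhere -5}, h = 15215, s = 4, the precondition holds but the weakest precondition fails.
Answer: invalid


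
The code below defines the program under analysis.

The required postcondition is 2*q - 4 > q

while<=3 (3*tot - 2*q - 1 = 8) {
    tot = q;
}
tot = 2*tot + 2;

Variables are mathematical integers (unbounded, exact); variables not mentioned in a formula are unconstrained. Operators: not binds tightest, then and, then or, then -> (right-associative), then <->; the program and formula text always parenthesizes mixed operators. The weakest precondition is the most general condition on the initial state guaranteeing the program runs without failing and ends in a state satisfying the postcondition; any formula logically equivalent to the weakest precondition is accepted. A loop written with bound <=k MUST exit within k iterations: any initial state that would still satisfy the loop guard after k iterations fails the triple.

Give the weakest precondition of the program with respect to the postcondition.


Working backward. After the program, the postcondition 2*q - 4 > q must hold; in canonical form it is q > 4.
Before tot := 2*tot + 2: q > 4
Before the loop (bound <=3), unroll the exhaustion recursion (WP_0 = exit-now case; WP_j = one more guarded iteration, up to j = 3):
  WP_0: (not (3*tot = 2*q + 9)) and q > 4
  WP_1: (3*tot = 2*q + 9 -> ((not (q = 9)) and q > 4)) and ((not (3*tot = 2*q + 9)) -> q > 4)
  WP_2: (3*tot = 2*q + 9 -> ((q = 9 -> ((not (q = 9)) and q > 4)) and ((not (q = 9)) -> q > 4))) and ((not (3*tot = 2*q + 9)) -> q > 4)
  WP_3: (3*tot = 2*q + 9 -> ((q = 9 -> ((q = 9 -> ((not (q = 9)) and q > 4)) and ((not (q = 9)) -> q > 4))) and ((not (q = 9)) -> q > 4))) and ((not (3*tot = 2*q + 9)) -> q > 4)
So before the loop: (3*tot = 2*q + 9 -> ((q = 9 -> ((q = 9 -> ((not (q = 9)) and q > 4)) and ((not (q = 9)) -> q > 4))) and ((not (q = 9)) -> q > 4))) and ((not (3*tot = 2*q + 9)) -> q > 4)
Answer: WP = (3*tot = 2*q + 9 -> ((q = 9 -> ((q = 9 -> ((not (q = 9)) and q > 4)) and ((not (q = 9)) -> q > 4))) and ((not (q = 9)) -> q > 4))) and ((not (3*tot = 2*q + 9)) -> q > 4)
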